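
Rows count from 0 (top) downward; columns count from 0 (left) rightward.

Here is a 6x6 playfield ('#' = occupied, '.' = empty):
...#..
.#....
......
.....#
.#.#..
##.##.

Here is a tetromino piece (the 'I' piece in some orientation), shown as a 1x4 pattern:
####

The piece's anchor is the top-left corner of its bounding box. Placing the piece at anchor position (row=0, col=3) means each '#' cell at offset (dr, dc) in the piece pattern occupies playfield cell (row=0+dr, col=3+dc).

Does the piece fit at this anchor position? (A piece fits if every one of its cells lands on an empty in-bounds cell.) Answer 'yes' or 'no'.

Check each piece cell at anchor (0, 3):
  offset (0,0) -> (0,3): occupied ('#') -> FAIL
  offset (0,1) -> (0,4): empty -> OK
  offset (0,2) -> (0,5): empty -> OK
  offset (0,3) -> (0,6): out of bounds -> FAIL
All cells valid: no

Answer: no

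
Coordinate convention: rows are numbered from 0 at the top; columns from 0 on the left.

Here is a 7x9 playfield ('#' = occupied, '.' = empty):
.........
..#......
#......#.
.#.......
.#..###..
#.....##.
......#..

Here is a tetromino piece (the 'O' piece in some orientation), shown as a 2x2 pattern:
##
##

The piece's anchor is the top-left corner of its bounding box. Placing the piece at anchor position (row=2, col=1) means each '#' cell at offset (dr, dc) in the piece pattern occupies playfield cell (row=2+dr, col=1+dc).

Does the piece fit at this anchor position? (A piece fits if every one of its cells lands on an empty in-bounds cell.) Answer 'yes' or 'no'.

Answer: no

Derivation:
Check each piece cell at anchor (2, 1):
  offset (0,0) -> (2,1): empty -> OK
  offset (0,1) -> (2,2): empty -> OK
  offset (1,0) -> (3,1): occupied ('#') -> FAIL
  offset (1,1) -> (3,2): empty -> OK
All cells valid: no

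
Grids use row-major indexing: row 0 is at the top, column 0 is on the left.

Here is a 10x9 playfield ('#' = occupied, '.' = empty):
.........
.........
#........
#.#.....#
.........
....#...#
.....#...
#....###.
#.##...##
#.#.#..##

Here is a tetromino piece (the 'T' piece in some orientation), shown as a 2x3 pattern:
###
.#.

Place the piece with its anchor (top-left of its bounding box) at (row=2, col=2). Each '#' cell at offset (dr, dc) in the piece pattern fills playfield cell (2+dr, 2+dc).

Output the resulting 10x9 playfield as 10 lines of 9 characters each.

Fill (2+0,2+0) = (2,2)
Fill (2+0,2+1) = (2,3)
Fill (2+0,2+2) = (2,4)
Fill (2+1,2+1) = (3,3)

Answer: .........
.........
#.###....
#.##....#
.........
....#...#
.....#...
#....###.
#.##...##
#.#.#..##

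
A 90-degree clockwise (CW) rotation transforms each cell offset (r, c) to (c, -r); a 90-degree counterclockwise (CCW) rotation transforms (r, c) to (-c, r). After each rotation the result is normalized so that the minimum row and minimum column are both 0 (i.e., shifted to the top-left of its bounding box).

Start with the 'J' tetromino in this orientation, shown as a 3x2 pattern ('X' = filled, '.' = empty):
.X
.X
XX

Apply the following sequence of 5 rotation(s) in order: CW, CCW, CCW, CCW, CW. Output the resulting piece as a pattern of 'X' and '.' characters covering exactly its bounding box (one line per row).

Start:
.X
.X
XX
After rotation 1 (CW):
X..
XXX
After rotation 2 (CCW):
.X
.X
XX
After rotation 3 (CCW):
XXX
..X
After rotation 4 (CCW):
XX
X.
X.
After rotation 5 (CW):
XXX
..X

Answer: XXX
..X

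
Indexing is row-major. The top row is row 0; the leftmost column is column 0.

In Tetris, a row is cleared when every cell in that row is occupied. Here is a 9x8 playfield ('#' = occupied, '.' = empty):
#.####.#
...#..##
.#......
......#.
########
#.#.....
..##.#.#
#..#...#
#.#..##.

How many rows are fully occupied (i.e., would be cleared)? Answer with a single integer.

Check each row:
  row 0: 2 empty cells -> not full
  row 1: 5 empty cells -> not full
  row 2: 7 empty cells -> not full
  row 3: 7 empty cells -> not full
  row 4: 0 empty cells -> FULL (clear)
  row 5: 6 empty cells -> not full
  row 6: 4 empty cells -> not full
  row 7: 5 empty cells -> not full
  row 8: 4 empty cells -> not full
Total rows cleared: 1

Answer: 1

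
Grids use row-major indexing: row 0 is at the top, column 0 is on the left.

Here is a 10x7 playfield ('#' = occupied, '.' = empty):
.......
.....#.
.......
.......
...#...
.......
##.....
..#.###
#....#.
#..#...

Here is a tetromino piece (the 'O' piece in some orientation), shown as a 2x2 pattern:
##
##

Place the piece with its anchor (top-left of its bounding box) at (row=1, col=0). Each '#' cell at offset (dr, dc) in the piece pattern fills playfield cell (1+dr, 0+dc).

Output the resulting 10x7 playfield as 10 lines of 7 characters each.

Answer: .......
##...#.
##.....
.......
...#...
.......
##.....
..#.###
#....#.
#..#...

Derivation:
Fill (1+0,0+0) = (1,0)
Fill (1+0,0+1) = (1,1)
Fill (1+1,0+0) = (2,0)
Fill (1+1,0+1) = (2,1)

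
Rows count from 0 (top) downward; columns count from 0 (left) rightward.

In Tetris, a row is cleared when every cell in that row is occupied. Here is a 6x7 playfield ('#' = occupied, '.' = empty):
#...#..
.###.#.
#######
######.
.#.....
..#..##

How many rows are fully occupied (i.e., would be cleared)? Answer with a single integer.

Check each row:
  row 0: 5 empty cells -> not full
  row 1: 3 empty cells -> not full
  row 2: 0 empty cells -> FULL (clear)
  row 3: 1 empty cell -> not full
  row 4: 6 empty cells -> not full
  row 5: 4 empty cells -> not full
Total rows cleared: 1

Answer: 1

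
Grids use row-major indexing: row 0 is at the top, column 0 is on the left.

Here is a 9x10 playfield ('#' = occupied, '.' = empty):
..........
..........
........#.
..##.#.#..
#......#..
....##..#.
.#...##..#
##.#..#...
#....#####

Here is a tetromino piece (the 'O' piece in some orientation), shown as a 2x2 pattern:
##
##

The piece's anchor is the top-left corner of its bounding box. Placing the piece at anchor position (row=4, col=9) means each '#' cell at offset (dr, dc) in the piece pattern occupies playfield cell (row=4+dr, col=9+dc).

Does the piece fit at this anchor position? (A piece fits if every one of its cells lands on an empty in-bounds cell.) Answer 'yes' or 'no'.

Check each piece cell at anchor (4, 9):
  offset (0,0) -> (4,9): empty -> OK
  offset (0,1) -> (4,10): out of bounds -> FAIL
  offset (1,0) -> (5,9): empty -> OK
  offset (1,1) -> (5,10): out of bounds -> FAIL
All cells valid: no

Answer: no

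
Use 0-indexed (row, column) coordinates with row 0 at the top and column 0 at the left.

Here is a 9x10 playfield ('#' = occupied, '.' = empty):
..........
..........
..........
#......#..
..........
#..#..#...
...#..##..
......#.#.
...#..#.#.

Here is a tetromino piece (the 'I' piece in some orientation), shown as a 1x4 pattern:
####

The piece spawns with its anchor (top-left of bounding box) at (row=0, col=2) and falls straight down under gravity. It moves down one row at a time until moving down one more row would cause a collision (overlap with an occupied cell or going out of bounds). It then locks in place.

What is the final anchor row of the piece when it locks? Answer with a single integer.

Spawn at (row=0, col=2). Try each row:
  row 0: fits
  row 1: fits
  row 2: fits
  row 3: fits
  row 4: fits
  row 5: blocked -> lock at row 4

Answer: 4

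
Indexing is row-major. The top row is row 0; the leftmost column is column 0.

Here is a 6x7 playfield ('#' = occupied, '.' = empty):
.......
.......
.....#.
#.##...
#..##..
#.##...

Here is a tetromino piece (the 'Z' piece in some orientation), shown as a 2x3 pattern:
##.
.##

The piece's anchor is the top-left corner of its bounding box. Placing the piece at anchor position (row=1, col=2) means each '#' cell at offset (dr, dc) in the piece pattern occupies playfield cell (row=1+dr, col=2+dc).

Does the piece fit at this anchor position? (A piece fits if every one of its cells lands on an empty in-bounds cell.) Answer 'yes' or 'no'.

Check each piece cell at anchor (1, 2):
  offset (0,0) -> (1,2): empty -> OK
  offset (0,1) -> (1,3): empty -> OK
  offset (1,1) -> (2,3): empty -> OK
  offset (1,2) -> (2,4): empty -> OK
All cells valid: yes

Answer: yes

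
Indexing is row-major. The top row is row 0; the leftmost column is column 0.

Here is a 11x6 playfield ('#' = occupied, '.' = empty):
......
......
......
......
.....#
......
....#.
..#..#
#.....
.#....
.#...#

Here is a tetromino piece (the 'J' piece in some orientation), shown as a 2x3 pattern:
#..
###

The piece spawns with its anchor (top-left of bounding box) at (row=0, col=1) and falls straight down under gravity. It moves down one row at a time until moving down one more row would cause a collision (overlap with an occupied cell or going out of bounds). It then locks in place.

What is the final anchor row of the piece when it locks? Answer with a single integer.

Answer: 5

Derivation:
Spawn at (row=0, col=1). Try each row:
  row 0: fits
  row 1: fits
  row 2: fits
  row 3: fits
  row 4: fits
  row 5: fits
  row 6: blocked -> lock at row 5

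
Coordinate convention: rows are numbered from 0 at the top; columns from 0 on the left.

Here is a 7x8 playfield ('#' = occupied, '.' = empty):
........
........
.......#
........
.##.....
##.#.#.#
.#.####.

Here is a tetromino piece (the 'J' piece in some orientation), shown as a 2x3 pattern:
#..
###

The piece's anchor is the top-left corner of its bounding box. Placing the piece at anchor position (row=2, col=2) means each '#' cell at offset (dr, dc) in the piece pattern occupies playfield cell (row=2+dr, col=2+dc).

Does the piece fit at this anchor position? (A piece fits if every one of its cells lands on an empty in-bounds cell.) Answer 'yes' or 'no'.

Check each piece cell at anchor (2, 2):
  offset (0,0) -> (2,2): empty -> OK
  offset (1,0) -> (3,2): empty -> OK
  offset (1,1) -> (3,3): empty -> OK
  offset (1,2) -> (3,4): empty -> OK
All cells valid: yes

Answer: yes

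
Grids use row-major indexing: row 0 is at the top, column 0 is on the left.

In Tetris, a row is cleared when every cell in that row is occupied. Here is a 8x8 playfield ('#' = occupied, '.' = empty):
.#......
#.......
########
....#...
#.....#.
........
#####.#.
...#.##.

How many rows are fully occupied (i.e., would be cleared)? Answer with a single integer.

Check each row:
  row 0: 7 empty cells -> not full
  row 1: 7 empty cells -> not full
  row 2: 0 empty cells -> FULL (clear)
  row 3: 7 empty cells -> not full
  row 4: 6 empty cells -> not full
  row 5: 8 empty cells -> not full
  row 6: 2 empty cells -> not full
  row 7: 5 empty cells -> not full
Total rows cleared: 1

Answer: 1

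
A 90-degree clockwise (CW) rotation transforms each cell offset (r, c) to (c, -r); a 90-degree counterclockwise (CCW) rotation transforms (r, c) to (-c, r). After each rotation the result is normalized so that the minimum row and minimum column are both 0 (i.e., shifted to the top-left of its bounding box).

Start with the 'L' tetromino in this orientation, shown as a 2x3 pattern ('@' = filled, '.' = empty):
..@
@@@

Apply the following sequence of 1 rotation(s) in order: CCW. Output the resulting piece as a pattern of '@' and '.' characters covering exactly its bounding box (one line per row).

Answer: @@
.@
.@

Derivation:
Start:
..@
@@@
After rotation 1 (CCW):
@@
.@
.@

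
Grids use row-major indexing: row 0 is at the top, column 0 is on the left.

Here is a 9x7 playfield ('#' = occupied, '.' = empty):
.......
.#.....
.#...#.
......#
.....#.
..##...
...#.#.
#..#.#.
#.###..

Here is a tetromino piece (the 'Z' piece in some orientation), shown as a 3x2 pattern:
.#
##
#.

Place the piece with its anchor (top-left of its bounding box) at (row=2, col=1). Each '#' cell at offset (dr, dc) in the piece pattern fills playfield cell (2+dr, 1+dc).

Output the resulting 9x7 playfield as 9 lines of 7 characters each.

Answer: .......
.#.....
.##..#.
.##...#
.#...#.
..##...
...#.#.
#..#.#.
#.###..

Derivation:
Fill (2+0,1+1) = (2,2)
Fill (2+1,1+0) = (3,1)
Fill (2+1,1+1) = (3,2)
Fill (2+2,1+0) = (4,1)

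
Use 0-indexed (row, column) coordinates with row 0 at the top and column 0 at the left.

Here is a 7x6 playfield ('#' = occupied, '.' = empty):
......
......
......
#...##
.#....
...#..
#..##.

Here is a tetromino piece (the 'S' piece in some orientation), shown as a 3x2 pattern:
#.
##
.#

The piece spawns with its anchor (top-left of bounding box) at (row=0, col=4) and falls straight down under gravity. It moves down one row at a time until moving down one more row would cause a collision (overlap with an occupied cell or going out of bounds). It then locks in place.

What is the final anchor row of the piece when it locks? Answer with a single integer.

Answer: 0

Derivation:
Spawn at (row=0, col=4). Try each row:
  row 0: fits
  row 1: blocked -> lock at row 0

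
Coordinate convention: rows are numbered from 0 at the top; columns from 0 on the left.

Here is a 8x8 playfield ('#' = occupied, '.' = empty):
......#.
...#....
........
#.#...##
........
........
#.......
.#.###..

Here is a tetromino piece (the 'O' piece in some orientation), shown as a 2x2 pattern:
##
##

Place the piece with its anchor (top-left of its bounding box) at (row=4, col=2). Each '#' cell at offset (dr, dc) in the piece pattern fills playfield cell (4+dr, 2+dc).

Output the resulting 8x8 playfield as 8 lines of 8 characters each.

Answer: ......#.
...#....
........
#.#...##
..##....
..##....
#.......
.#.###..

Derivation:
Fill (4+0,2+0) = (4,2)
Fill (4+0,2+1) = (4,3)
Fill (4+1,2+0) = (5,2)
Fill (4+1,2+1) = (5,3)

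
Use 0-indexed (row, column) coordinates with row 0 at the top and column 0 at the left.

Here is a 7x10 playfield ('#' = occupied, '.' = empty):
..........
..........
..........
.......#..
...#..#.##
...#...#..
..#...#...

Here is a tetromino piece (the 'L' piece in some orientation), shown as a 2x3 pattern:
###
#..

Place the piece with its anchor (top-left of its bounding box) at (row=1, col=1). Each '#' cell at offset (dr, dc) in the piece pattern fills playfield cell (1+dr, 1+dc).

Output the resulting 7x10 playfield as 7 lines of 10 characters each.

Answer: ..........
.###......
.#........
.......#..
...#..#.##
...#...#..
..#...#...

Derivation:
Fill (1+0,1+0) = (1,1)
Fill (1+0,1+1) = (1,2)
Fill (1+0,1+2) = (1,3)
Fill (1+1,1+0) = (2,1)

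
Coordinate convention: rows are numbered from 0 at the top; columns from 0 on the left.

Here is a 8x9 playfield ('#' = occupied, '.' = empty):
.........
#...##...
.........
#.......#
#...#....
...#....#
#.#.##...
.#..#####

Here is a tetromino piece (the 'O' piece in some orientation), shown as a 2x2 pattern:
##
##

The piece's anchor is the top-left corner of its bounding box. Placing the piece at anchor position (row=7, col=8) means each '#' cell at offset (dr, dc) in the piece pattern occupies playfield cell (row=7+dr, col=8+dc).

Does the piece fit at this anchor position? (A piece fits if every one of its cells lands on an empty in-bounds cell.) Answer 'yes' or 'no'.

Answer: no

Derivation:
Check each piece cell at anchor (7, 8):
  offset (0,0) -> (7,8): occupied ('#') -> FAIL
  offset (0,1) -> (7,9): out of bounds -> FAIL
  offset (1,0) -> (8,8): out of bounds -> FAIL
  offset (1,1) -> (8,9): out of bounds -> FAIL
All cells valid: no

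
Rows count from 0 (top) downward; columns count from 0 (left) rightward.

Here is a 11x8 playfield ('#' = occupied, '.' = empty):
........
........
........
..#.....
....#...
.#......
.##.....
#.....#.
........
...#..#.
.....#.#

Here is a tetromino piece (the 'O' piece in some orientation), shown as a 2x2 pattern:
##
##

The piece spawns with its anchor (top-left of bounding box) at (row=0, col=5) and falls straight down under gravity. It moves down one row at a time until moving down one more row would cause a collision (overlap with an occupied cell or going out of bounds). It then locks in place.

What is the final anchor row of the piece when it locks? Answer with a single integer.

Spawn at (row=0, col=5). Try each row:
  row 0: fits
  row 1: fits
  row 2: fits
  row 3: fits
  row 4: fits
  row 5: fits
  row 6: blocked -> lock at row 5

Answer: 5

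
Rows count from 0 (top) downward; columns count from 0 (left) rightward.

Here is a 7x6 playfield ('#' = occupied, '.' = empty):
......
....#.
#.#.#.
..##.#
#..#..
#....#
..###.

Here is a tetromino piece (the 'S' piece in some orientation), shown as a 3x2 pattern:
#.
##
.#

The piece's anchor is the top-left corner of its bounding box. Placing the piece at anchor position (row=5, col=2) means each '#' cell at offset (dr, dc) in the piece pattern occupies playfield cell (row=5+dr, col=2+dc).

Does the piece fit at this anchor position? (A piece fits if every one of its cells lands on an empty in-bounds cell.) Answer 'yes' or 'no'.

Check each piece cell at anchor (5, 2):
  offset (0,0) -> (5,2): empty -> OK
  offset (1,0) -> (6,2): occupied ('#') -> FAIL
  offset (1,1) -> (6,3): occupied ('#') -> FAIL
  offset (2,1) -> (7,3): out of bounds -> FAIL
All cells valid: no

Answer: no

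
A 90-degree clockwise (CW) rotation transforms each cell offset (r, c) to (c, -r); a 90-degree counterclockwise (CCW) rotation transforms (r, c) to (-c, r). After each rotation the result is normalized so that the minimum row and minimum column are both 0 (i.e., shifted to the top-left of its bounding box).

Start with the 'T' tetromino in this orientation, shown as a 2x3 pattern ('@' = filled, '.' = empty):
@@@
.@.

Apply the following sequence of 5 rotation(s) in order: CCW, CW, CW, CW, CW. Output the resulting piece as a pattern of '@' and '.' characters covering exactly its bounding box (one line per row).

Answer: @.
@@
@.

Derivation:
Start:
@@@
.@.
After rotation 1 (CCW):
@.
@@
@.
After rotation 2 (CW):
@@@
.@.
After rotation 3 (CW):
.@
@@
.@
After rotation 4 (CW):
.@.
@@@
After rotation 5 (CW):
@.
@@
@.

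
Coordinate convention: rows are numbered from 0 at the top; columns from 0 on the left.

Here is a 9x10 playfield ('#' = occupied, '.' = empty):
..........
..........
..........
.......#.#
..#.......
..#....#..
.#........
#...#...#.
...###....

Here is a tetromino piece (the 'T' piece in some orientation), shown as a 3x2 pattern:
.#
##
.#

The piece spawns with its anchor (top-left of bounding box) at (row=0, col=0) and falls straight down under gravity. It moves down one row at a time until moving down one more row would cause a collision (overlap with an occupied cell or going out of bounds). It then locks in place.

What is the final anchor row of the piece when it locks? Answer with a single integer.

Answer: 3

Derivation:
Spawn at (row=0, col=0). Try each row:
  row 0: fits
  row 1: fits
  row 2: fits
  row 3: fits
  row 4: blocked -> lock at row 3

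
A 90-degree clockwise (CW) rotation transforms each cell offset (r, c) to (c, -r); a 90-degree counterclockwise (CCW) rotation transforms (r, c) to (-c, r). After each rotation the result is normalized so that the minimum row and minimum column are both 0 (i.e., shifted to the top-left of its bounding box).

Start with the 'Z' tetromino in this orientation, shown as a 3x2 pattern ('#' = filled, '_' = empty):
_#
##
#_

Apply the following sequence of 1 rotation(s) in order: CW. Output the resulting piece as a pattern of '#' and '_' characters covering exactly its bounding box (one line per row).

Start:
_#
##
#_
After rotation 1 (CW):
##_
_##

Answer: ##_
_##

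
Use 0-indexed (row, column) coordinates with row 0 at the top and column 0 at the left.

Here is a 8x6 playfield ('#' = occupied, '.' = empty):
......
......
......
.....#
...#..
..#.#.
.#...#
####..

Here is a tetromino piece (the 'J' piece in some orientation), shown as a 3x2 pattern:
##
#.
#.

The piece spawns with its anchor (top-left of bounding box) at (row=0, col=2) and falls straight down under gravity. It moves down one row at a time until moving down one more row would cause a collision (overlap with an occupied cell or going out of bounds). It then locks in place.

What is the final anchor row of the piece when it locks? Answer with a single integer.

Spawn at (row=0, col=2). Try each row:
  row 0: fits
  row 1: fits
  row 2: fits
  row 3: blocked -> lock at row 2

Answer: 2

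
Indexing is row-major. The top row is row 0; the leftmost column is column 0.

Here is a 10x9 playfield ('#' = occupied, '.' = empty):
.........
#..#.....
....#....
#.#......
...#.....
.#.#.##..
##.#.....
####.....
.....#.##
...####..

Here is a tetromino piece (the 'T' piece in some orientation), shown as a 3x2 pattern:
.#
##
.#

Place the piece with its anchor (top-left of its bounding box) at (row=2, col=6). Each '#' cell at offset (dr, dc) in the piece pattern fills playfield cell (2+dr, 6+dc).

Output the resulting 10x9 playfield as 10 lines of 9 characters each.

Fill (2+0,6+1) = (2,7)
Fill (2+1,6+0) = (3,6)
Fill (2+1,6+1) = (3,7)
Fill (2+2,6+1) = (4,7)

Answer: .........
#..#.....
....#..#.
#.#...##.
...#...#.
.#.#.##..
##.#.....
####.....
.....#.##
...####..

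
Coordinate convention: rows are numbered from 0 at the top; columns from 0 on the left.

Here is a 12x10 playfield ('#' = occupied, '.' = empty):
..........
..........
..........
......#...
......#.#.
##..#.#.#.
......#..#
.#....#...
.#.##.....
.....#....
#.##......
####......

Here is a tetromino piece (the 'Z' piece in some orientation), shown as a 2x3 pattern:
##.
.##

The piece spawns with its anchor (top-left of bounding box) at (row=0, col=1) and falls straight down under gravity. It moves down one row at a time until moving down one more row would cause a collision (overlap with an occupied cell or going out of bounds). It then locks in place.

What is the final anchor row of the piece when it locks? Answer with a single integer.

Answer: 4

Derivation:
Spawn at (row=0, col=1). Try each row:
  row 0: fits
  row 1: fits
  row 2: fits
  row 3: fits
  row 4: fits
  row 5: blocked -> lock at row 4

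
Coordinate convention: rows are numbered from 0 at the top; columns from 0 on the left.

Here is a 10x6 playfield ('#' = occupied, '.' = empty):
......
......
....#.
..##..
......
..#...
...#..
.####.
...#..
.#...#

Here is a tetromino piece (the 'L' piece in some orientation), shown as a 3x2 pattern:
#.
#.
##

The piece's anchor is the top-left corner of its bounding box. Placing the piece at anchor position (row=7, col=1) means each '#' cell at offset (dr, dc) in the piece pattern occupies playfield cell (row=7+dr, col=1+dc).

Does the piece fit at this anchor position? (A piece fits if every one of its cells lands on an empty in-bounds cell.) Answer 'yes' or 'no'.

Answer: no

Derivation:
Check each piece cell at anchor (7, 1):
  offset (0,0) -> (7,1): occupied ('#') -> FAIL
  offset (1,0) -> (8,1): empty -> OK
  offset (2,0) -> (9,1): occupied ('#') -> FAIL
  offset (2,1) -> (9,2): empty -> OK
All cells valid: no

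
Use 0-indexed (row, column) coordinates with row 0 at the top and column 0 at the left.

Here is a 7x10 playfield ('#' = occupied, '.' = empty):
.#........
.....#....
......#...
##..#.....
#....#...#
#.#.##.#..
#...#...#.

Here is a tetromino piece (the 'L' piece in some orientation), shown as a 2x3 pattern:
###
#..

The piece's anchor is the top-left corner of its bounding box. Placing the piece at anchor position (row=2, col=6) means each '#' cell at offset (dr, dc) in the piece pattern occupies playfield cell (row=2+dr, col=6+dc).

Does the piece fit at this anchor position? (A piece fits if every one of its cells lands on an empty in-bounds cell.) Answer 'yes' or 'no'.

Check each piece cell at anchor (2, 6):
  offset (0,0) -> (2,6): occupied ('#') -> FAIL
  offset (0,1) -> (2,7): empty -> OK
  offset (0,2) -> (2,8): empty -> OK
  offset (1,0) -> (3,6): empty -> OK
All cells valid: no

Answer: no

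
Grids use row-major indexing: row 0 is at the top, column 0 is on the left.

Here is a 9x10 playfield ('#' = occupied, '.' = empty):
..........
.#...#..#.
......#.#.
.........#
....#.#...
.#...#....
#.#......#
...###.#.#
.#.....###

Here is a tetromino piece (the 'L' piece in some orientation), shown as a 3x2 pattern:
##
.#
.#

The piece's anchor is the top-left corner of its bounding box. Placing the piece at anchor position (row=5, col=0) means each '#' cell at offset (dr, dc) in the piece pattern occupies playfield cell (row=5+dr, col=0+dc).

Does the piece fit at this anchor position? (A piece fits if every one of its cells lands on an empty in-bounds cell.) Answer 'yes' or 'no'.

Answer: no

Derivation:
Check each piece cell at anchor (5, 0):
  offset (0,0) -> (5,0): empty -> OK
  offset (0,1) -> (5,1): occupied ('#') -> FAIL
  offset (1,1) -> (6,1): empty -> OK
  offset (2,1) -> (7,1): empty -> OK
All cells valid: no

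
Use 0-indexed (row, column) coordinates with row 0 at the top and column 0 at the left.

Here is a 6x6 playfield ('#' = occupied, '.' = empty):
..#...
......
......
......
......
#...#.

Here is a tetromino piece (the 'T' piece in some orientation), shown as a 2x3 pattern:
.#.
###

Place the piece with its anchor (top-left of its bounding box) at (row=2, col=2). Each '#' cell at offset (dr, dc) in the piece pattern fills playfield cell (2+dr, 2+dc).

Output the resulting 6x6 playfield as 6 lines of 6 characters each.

Answer: ..#...
......
...#..
..###.
......
#...#.

Derivation:
Fill (2+0,2+1) = (2,3)
Fill (2+1,2+0) = (3,2)
Fill (2+1,2+1) = (3,3)
Fill (2+1,2+2) = (3,4)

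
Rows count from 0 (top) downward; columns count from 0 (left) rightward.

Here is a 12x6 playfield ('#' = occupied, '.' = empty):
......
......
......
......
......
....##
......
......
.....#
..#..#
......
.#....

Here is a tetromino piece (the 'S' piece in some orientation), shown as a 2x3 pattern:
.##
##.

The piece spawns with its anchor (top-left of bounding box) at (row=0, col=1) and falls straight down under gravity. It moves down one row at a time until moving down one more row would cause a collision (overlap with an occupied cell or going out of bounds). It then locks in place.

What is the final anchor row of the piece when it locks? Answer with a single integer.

Spawn at (row=0, col=1). Try each row:
  row 0: fits
  row 1: fits
  row 2: fits
  row 3: fits
  row 4: fits
  row 5: fits
  row 6: fits
  row 7: fits
  row 8: blocked -> lock at row 7

Answer: 7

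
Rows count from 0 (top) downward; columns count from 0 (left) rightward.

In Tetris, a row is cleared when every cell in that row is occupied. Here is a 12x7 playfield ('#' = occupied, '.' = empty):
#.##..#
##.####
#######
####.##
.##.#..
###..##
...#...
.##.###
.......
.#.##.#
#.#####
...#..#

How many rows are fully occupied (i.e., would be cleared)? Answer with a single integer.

Answer: 1

Derivation:
Check each row:
  row 0: 3 empty cells -> not full
  row 1: 1 empty cell -> not full
  row 2: 0 empty cells -> FULL (clear)
  row 3: 1 empty cell -> not full
  row 4: 4 empty cells -> not full
  row 5: 2 empty cells -> not full
  row 6: 6 empty cells -> not full
  row 7: 2 empty cells -> not full
  row 8: 7 empty cells -> not full
  row 9: 3 empty cells -> not full
  row 10: 1 empty cell -> not full
  row 11: 5 empty cells -> not full
Total rows cleared: 1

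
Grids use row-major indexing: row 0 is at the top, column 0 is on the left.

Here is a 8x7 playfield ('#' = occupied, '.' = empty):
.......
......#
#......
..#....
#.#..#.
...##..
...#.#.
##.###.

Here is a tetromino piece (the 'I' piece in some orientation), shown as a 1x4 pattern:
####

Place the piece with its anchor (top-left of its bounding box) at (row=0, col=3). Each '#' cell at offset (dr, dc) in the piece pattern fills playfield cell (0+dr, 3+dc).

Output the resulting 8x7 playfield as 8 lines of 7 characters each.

Fill (0+0,3+0) = (0,3)
Fill (0+0,3+1) = (0,4)
Fill (0+0,3+2) = (0,5)
Fill (0+0,3+3) = (0,6)

Answer: ...####
......#
#......
..#....
#.#..#.
...##..
...#.#.
##.###.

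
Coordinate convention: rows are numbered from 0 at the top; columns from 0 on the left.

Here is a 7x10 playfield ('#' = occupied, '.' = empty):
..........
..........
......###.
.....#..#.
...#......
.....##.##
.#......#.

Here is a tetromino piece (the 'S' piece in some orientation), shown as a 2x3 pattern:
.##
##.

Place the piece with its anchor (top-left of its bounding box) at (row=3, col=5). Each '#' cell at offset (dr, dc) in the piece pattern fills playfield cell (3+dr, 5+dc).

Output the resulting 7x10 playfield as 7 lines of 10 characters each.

Fill (3+0,5+1) = (3,6)
Fill (3+0,5+2) = (3,7)
Fill (3+1,5+0) = (4,5)
Fill (3+1,5+1) = (4,6)

Answer: ..........
..........
......###.
.....####.
...#.##...
.....##.##
.#......#.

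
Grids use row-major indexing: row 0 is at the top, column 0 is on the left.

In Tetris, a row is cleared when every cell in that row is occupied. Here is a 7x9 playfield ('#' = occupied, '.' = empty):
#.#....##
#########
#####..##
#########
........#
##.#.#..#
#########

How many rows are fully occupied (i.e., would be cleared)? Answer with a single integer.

Check each row:
  row 0: 5 empty cells -> not full
  row 1: 0 empty cells -> FULL (clear)
  row 2: 2 empty cells -> not full
  row 3: 0 empty cells -> FULL (clear)
  row 4: 8 empty cells -> not full
  row 5: 4 empty cells -> not full
  row 6: 0 empty cells -> FULL (clear)
Total rows cleared: 3

Answer: 3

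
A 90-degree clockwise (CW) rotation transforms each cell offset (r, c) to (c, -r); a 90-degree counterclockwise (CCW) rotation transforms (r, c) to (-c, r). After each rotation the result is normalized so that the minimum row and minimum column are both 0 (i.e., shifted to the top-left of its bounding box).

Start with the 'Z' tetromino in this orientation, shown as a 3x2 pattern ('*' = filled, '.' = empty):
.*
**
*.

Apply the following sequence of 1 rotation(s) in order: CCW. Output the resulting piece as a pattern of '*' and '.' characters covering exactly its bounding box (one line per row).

Answer: **.
.**

Derivation:
Start:
.*
**
*.
After rotation 1 (CCW):
**.
.**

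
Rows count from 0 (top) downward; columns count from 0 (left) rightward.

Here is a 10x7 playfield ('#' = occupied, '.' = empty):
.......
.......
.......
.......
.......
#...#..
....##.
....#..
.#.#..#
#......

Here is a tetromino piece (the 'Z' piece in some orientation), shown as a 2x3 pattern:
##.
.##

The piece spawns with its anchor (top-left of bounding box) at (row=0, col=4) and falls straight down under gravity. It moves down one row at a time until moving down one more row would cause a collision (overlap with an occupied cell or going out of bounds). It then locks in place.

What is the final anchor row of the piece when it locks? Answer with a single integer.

Answer: 4

Derivation:
Spawn at (row=0, col=4). Try each row:
  row 0: fits
  row 1: fits
  row 2: fits
  row 3: fits
  row 4: fits
  row 5: blocked -> lock at row 4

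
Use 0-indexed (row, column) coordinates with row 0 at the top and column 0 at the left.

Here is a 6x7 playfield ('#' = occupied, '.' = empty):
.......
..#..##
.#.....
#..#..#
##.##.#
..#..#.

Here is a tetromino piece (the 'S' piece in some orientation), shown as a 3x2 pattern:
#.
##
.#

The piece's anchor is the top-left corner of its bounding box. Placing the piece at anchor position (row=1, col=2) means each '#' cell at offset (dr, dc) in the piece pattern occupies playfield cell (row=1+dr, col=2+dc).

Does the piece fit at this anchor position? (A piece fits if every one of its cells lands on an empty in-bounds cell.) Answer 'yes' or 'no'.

Answer: no

Derivation:
Check each piece cell at anchor (1, 2):
  offset (0,0) -> (1,2): occupied ('#') -> FAIL
  offset (1,0) -> (2,2): empty -> OK
  offset (1,1) -> (2,3): empty -> OK
  offset (2,1) -> (3,3): occupied ('#') -> FAIL
All cells valid: no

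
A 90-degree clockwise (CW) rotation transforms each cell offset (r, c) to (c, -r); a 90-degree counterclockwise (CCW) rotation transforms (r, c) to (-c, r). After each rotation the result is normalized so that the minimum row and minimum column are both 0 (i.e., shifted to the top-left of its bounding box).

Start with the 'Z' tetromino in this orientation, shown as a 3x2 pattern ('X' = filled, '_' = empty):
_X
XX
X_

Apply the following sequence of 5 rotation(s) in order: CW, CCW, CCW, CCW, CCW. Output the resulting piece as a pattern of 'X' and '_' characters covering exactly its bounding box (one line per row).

Start:
_X
XX
X_
After rotation 1 (CW):
XX_
_XX
After rotation 2 (CCW):
_X
XX
X_
After rotation 3 (CCW):
XX_
_XX
After rotation 4 (CCW):
_X
XX
X_
After rotation 5 (CCW):
XX_
_XX

Answer: XX_
_XX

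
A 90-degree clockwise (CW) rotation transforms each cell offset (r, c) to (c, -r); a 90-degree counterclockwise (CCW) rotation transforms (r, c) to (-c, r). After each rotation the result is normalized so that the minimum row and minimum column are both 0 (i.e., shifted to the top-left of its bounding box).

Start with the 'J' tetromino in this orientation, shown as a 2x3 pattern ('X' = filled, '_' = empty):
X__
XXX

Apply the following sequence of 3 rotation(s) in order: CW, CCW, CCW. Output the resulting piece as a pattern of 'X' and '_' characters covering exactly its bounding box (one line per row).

Start:
X__
XXX
After rotation 1 (CW):
XX
X_
X_
After rotation 2 (CCW):
X__
XXX
After rotation 3 (CCW):
_X
_X
XX

Answer: _X
_X
XX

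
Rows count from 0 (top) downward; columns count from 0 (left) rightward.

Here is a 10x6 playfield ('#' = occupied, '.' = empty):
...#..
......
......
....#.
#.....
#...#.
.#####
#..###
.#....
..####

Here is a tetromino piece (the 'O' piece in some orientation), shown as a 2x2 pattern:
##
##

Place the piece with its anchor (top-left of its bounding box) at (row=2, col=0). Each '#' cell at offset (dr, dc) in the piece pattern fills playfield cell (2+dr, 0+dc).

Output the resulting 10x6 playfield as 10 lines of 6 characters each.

Answer: ...#..
......
##....
##..#.
#.....
#...#.
.#####
#..###
.#....
..####

Derivation:
Fill (2+0,0+0) = (2,0)
Fill (2+0,0+1) = (2,1)
Fill (2+1,0+0) = (3,0)
Fill (2+1,0+1) = (3,1)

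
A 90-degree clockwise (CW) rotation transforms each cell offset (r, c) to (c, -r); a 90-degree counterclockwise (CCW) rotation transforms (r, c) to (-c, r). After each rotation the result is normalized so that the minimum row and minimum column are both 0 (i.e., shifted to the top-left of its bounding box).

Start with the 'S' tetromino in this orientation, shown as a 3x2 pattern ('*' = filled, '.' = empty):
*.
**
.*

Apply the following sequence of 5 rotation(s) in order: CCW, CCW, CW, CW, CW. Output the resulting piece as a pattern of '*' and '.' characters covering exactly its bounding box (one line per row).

Start:
*.
**
.*
After rotation 1 (CCW):
.**
**.
After rotation 2 (CCW):
*.
**
.*
After rotation 3 (CW):
.**
**.
After rotation 4 (CW):
*.
**
.*
After rotation 5 (CW):
.**
**.

Answer: .**
**.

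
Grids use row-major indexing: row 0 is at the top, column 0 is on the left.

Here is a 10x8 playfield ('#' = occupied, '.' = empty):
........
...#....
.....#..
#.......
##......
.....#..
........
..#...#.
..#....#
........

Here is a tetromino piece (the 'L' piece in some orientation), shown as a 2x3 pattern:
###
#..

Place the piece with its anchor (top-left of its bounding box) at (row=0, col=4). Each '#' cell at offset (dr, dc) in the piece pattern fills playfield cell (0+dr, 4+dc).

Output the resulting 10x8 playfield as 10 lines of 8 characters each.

Answer: ....###.
...##...
.....#..
#.......
##......
.....#..
........
..#...#.
..#....#
........

Derivation:
Fill (0+0,4+0) = (0,4)
Fill (0+0,4+1) = (0,5)
Fill (0+0,4+2) = (0,6)
Fill (0+1,4+0) = (1,4)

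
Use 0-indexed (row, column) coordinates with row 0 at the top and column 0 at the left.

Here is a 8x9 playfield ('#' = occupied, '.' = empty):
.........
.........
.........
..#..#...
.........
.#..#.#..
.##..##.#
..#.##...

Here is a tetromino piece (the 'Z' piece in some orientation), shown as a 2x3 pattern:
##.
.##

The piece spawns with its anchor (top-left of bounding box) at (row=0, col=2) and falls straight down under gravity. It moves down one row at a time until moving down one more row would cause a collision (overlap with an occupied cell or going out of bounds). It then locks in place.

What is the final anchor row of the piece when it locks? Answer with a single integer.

Answer: 2

Derivation:
Spawn at (row=0, col=2). Try each row:
  row 0: fits
  row 1: fits
  row 2: fits
  row 3: blocked -> lock at row 2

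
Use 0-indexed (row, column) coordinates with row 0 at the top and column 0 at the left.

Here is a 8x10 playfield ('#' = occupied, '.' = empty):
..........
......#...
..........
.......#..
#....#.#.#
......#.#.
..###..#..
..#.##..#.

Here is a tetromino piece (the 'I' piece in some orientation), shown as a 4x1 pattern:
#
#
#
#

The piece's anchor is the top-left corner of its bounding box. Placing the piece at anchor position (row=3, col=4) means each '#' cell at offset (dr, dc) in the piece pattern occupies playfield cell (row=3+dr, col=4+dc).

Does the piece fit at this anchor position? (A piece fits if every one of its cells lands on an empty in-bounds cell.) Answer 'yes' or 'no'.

Check each piece cell at anchor (3, 4):
  offset (0,0) -> (3,4): empty -> OK
  offset (1,0) -> (4,4): empty -> OK
  offset (2,0) -> (5,4): empty -> OK
  offset (3,0) -> (6,4): occupied ('#') -> FAIL
All cells valid: no

Answer: no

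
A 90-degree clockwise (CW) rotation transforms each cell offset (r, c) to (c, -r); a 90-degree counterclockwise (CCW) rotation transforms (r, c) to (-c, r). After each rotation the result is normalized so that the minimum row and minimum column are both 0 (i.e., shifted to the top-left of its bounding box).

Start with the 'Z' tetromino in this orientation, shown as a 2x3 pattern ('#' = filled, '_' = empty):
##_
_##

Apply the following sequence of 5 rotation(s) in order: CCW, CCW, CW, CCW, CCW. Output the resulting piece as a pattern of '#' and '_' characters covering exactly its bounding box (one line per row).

Answer: _#
##
#_

Derivation:
Start:
##_
_##
After rotation 1 (CCW):
_#
##
#_
After rotation 2 (CCW):
##_
_##
After rotation 3 (CW):
_#
##
#_
After rotation 4 (CCW):
##_
_##
After rotation 5 (CCW):
_#
##
#_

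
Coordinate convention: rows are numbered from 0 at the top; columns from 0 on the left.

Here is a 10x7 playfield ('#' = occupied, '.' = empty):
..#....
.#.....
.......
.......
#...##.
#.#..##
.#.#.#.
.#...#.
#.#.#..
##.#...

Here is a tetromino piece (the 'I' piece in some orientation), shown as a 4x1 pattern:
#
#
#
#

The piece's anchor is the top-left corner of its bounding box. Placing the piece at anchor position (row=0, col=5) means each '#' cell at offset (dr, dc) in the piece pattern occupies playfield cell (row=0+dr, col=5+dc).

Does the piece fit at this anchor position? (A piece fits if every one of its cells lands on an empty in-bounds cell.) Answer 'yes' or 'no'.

Answer: yes

Derivation:
Check each piece cell at anchor (0, 5):
  offset (0,0) -> (0,5): empty -> OK
  offset (1,0) -> (1,5): empty -> OK
  offset (2,0) -> (2,5): empty -> OK
  offset (3,0) -> (3,5): empty -> OK
All cells valid: yes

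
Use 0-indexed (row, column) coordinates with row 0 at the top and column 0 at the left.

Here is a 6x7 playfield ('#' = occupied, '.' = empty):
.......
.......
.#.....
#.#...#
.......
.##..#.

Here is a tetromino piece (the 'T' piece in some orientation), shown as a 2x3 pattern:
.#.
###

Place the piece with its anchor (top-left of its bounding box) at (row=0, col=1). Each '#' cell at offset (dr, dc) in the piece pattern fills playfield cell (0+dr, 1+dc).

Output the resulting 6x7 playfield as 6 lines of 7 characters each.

Answer: ..#....
.###...
.#.....
#.#...#
.......
.##..#.

Derivation:
Fill (0+0,1+1) = (0,2)
Fill (0+1,1+0) = (1,1)
Fill (0+1,1+1) = (1,2)
Fill (0+1,1+2) = (1,3)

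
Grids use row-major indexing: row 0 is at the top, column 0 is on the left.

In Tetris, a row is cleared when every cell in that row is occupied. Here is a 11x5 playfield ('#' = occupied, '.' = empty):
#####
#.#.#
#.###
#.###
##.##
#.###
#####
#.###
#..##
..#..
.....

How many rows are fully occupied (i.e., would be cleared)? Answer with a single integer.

Check each row:
  row 0: 0 empty cells -> FULL (clear)
  row 1: 2 empty cells -> not full
  row 2: 1 empty cell -> not full
  row 3: 1 empty cell -> not full
  row 4: 1 empty cell -> not full
  row 5: 1 empty cell -> not full
  row 6: 0 empty cells -> FULL (clear)
  row 7: 1 empty cell -> not full
  row 8: 2 empty cells -> not full
  row 9: 4 empty cells -> not full
  row 10: 5 empty cells -> not full
Total rows cleared: 2

Answer: 2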